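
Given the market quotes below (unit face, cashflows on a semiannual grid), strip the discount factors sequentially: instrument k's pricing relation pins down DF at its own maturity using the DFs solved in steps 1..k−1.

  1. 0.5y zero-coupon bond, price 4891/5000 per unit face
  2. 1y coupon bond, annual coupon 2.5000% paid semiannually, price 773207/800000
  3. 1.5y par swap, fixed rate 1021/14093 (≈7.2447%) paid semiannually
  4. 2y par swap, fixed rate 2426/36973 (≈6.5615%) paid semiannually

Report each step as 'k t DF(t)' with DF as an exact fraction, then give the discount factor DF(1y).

step 1 [0.5y] zero: DF = P = 4891/5000 ≈ 0.978200
step 2 [1y] bond c/2=1/80: DF=(773207/800000 − 1/80·(0.978200))/(1+1/80) = 377/400 ≈ 0.942500
step 3 [1.5y] swap r/2=1021/28186: DF=(1 − 1021/28186·(0.978200+0.942500))/(1+1021/28186) = 8979/10000 ≈ 0.897900
step 4 [2y] swap r/2=1213/36973: DF=(1 − 1213/36973·(0.978200+0.942500+0.897900))/(1+1213/36973) = 8787/10000 ≈ 0.878700

1 1/2 4891/5000
2 1 377/400
3 3/2 8979/10000
4 2 8787/10000
DF(1y) = 377/400 ≈ 0.942500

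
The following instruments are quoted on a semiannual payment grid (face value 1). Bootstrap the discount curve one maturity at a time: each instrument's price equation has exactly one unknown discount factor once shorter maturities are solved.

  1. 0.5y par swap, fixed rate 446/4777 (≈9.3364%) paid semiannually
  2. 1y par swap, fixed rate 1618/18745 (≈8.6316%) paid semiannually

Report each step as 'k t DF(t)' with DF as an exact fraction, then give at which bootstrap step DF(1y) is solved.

1 1/2 4777/5000
2 1 9191/10000
DF(1y) is solved at step 2

step 1 [0.5y] swap r/2=223/4777: DF=(1 − 223/4777·(0))/(1+223/4777) = 4777/5000 ≈ 0.955400
step 2 [1y] swap r/2=809/18745: DF=(1 − 809/18745·(0.955400))/(1+809/18745) = 9191/10000 ≈ 0.919100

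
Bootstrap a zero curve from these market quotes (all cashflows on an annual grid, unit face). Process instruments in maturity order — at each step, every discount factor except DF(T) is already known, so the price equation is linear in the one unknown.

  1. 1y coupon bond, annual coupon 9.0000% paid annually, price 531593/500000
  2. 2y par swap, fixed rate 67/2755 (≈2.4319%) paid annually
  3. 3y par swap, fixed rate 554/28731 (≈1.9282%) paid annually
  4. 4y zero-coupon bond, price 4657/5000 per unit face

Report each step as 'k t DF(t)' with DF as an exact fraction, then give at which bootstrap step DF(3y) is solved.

1 1 4877/5000
2 2 9531/10000
3 3 4723/5000
4 4 4657/5000
DF(3y) is solved at step 3

step 1 [1y] bond c/1=9/100: DF=(531593/500000 − 9/100·(0))/(1+9/100) = 4877/5000 ≈ 0.975400
step 2 [2y] swap r/1=67/2755: DF=(1 − 67/2755·(0.975400))/(1+67/2755) = 9531/10000 ≈ 0.953100
step 3 [3y] swap r/1=554/28731: DF=(1 − 554/28731·(0.975400+0.953100))/(1+554/28731) = 4723/5000 ≈ 0.944600
step 4 [4y] zero: DF = P = 4657/5000 ≈ 0.931400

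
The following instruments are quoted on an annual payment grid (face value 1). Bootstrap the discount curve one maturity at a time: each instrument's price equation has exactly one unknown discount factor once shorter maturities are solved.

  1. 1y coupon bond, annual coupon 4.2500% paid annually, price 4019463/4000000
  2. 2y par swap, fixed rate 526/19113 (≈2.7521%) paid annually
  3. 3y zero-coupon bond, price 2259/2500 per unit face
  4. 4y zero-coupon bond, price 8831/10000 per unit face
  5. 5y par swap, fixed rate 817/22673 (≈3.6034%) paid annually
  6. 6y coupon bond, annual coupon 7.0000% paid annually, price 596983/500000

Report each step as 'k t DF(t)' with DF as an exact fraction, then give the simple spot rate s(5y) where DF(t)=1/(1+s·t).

1 1 9639/10000
2 2 4737/5000
3 3 2259/2500
4 4 8831/10000
5 5 4183/5000
6 6 512/625
s(5y) = (1/(4183/5000) − 1)/(5) = 817/20915 ≈ 3.9063%

step 1 [1y] bond c/1=17/400: DF=(4019463/4000000 − 17/400·(0))/(1+17/400) = 9639/10000 ≈ 0.963900
step 2 [2y] swap r/1=526/19113: DF=(1 − 526/19113·(0.963900))/(1+526/19113) = 4737/5000 ≈ 0.947400
step 3 [3y] zero: DF = P = 2259/2500 ≈ 0.903600
step 4 [4y] zero: DF = P = 8831/10000 ≈ 0.883100
step 5 [5y] swap r/1=817/22673: DF=(1 − 817/22673·(0.963900+0.947400+0.903600+0.883100))/(1+817/22673) = 4183/5000 ≈ 0.836600
step 6 [6y] bond c/1=7/100: DF=(596983/500000 − 7/100·(0.963900+0.947400+0.903600+0.883100+0.836600))/(1+7/100) = 512/625 ≈ 0.819200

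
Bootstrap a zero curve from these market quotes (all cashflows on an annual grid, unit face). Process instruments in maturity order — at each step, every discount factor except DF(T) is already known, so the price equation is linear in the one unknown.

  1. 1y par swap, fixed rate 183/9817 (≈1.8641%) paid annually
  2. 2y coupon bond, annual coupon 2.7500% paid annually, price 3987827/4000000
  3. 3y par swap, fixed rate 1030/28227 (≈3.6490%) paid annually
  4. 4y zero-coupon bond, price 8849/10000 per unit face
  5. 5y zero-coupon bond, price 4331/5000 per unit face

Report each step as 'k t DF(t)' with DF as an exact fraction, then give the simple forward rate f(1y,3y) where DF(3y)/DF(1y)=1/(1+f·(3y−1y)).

1 1 9817/10000
2 2 118/125
3 3 897/1000
4 4 8849/10000
5 5 4331/5000
f(1y,3y) = ((9817/10000)/(897/1000) − 1)/(2) = 847/17940 ≈ 4.7213%

step 1 [1y] swap r/1=183/9817: DF=(1 − 183/9817·(0))/(1+183/9817) = 9817/10000 ≈ 0.981700
step 2 [2y] bond c/1=11/400: DF=(3987827/4000000 − 11/400·(0.981700))/(1+11/400) = 118/125 ≈ 0.944000
step 3 [3y] swap r/1=1030/28227: DF=(1 − 1030/28227·(0.981700+0.944000))/(1+1030/28227) = 897/1000 ≈ 0.897000
step 4 [4y] zero: DF = P = 8849/10000 ≈ 0.884900
step 5 [5y] zero: DF = P = 4331/5000 ≈ 0.866200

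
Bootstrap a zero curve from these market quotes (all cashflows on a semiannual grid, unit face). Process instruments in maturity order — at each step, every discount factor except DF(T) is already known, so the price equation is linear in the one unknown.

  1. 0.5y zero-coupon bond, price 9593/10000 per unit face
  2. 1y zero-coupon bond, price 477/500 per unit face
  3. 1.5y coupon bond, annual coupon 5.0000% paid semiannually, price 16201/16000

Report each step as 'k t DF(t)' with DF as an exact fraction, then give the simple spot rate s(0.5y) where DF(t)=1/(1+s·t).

step 1 [0.5y] zero: DF = P = 9593/10000 ≈ 0.959300
step 2 [1y] zero: DF = P = 477/500 ≈ 0.954000
step 3 [1.5y] bond c/2=1/40: DF=(16201/16000 − 1/40·(0.959300+0.954000))/(1+1/40) = 2353/2500 ≈ 0.941200

1 1/2 9593/10000
2 1 477/500
3 3/2 2353/2500
s(0.5y) = (1/(9593/10000) − 1)/(1/2) = 814/9593 ≈ 8.4854%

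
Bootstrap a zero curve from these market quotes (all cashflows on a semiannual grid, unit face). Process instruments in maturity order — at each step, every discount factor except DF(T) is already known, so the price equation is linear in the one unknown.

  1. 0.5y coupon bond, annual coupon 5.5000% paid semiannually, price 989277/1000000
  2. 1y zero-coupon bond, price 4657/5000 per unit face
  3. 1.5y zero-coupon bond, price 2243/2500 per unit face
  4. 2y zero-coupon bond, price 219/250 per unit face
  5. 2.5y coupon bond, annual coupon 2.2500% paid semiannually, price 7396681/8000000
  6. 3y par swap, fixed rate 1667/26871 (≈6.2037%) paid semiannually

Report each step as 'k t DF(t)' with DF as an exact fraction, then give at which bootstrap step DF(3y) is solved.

1 1/2 2407/2500
2 1 4657/5000
3 3/2 2243/2500
4 2 219/250
5 5/2 1747/2000
6 3 8333/10000
DF(3y) is solved at step 6

step 1 [0.5y] bond c/2=11/400: DF=(989277/1000000 − 11/400·(0))/(1+11/400) = 2407/2500 ≈ 0.962800
step 2 [1y] zero: DF = P = 4657/5000 ≈ 0.931400
step 3 [1.5y] zero: DF = P = 2243/2500 ≈ 0.897200
step 4 [2y] zero: DF = P = 219/250 ≈ 0.876000
step 5 [2.5y] bond c/2=9/800: DF=(7396681/8000000 − 9/800·(0.962800+0.931400+0.897200+0.876000))/(1+9/800) = 1747/2000 ≈ 0.873500
step 6 [3y] swap r/2=1667/53742: DF=(1 − 1667/53742·(0.962800+0.931400+0.897200+0.876000+0.873500))/(1+1667/53742) = 8333/10000 ≈ 0.833300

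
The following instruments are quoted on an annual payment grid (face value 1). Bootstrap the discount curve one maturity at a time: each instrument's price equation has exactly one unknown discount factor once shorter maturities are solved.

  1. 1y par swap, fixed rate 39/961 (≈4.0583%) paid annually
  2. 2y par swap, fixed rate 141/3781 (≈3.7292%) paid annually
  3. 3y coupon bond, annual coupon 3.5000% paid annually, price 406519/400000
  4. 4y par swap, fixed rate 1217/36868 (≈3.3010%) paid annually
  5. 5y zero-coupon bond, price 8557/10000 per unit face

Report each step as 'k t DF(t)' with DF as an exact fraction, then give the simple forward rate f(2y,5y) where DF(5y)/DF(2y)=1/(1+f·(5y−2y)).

1 1 961/1000
2 2 1859/2000
3 3 459/500
4 4 8783/10000
5 5 8557/10000
f(2y,5y) = ((1859/2000)/(8557/10000) − 1)/(3) = 246/8557 ≈ 2.8748%

step 1 [1y] swap r/1=39/961: DF=(1 − 39/961·(0))/(1+39/961) = 961/1000 ≈ 0.961000
step 2 [2y] swap r/1=141/3781: DF=(1 − 141/3781·(0.961000))/(1+141/3781) = 1859/2000 ≈ 0.929500
step 3 [3y] bond c/1=7/200: DF=(406519/400000 − 7/200·(0.961000+0.929500))/(1+7/200) = 459/500 ≈ 0.918000
step 4 [4y] swap r/1=1217/36868: DF=(1 − 1217/36868·(0.961000+0.929500+0.918000))/(1+1217/36868) = 8783/10000 ≈ 0.878300
step 5 [5y] zero: DF = P = 8557/10000 ≈ 0.855700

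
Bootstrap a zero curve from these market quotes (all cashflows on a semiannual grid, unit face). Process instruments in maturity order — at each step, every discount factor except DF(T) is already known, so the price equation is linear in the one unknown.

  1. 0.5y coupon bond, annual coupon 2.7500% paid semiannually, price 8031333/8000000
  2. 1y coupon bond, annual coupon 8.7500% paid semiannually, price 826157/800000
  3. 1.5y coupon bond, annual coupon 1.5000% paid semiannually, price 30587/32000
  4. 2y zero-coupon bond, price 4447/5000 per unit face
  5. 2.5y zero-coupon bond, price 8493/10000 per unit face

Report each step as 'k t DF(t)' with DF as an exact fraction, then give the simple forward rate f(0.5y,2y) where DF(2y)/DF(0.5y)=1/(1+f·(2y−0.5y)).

step 1 [0.5y] bond c/2=11/800: DF=(8031333/8000000 − 11/800·(0))/(1+11/800) = 9903/10000 ≈ 0.990300
step 2 [1y] bond c/2=7/160: DF=(826157/800000 − 7/160·(0.990300))/(1+7/160) = 9479/10000 ≈ 0.947900
step 3 [1.5y] bond c/2=3/400: DF=(30587/32000 − 3/400·(0.990300+0.947900))/(1+3/400) = 9343/10000 ≈ 0.934300
step 4 [2y] zero: DF = P = 4447/5000 ≈ 0.889400
step 5 [2.5y] zero: DF = P = 8493/10000 ≈ 0.849300

1 1/2 9903/10000
2 1 9479/10000
3 3/2 9343/10000
4 2 4447/5000
5 5/2 8493/10000
f(0.5y,2y) = ((9903/10000)/(4447/5000) − 1)/(3/2) = 1009/13341 ≈ 7.5632%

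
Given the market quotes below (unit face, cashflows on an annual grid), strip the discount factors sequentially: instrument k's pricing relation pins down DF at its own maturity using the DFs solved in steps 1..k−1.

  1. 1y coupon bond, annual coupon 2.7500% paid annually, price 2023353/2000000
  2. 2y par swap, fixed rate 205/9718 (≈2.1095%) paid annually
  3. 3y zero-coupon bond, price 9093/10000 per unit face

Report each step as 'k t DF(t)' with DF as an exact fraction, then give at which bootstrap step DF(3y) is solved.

step 1 [1y] bond c/1=11/400: DF=(2023353/2000000 − 11/400·(0))/(1+11/400) = 4923/5000 ≈ 0.984600
step 2 [2y] swap r/1=205/9718: DF=(1 − 205/9718·(0.984600))/(1+205/9718) = 959/1000 ≈ 0.959000
step 3 [3y] zero: DF = P = 9093/10000 ≈ 0.909300

1 1 4923/5000
2 2 959/1000
3 3 9093/10000
DF(3y) is solved at step 3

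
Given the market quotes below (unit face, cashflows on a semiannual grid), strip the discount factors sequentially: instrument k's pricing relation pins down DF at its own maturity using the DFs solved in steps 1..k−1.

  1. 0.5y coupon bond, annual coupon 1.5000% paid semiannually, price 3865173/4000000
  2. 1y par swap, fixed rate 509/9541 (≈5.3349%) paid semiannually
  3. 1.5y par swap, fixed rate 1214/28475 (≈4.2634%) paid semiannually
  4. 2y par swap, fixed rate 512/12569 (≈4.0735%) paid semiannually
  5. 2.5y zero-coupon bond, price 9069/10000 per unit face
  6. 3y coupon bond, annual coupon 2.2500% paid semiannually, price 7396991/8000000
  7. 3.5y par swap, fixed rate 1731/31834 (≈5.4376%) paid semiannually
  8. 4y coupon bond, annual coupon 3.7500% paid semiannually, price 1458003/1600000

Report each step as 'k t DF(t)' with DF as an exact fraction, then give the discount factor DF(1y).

step 1 [0.5y] bond c/2=3/400: DF=(3865173/4000000 − 3/400·(0))/(1+3/400) = 9591/10000 ≈ 0.959100
step 2 [1y] swap r/2=509/19082: DF=(1 − 509/19082·(0.959100))/(1+509/19082) = 9491/10000 ≈ 0.949100
step 3 [1.5y] swap r/2=607/28475: DF=(1 − 607/28475·(0.959100+0.949100))/(1+607/28475) = 9393/10000 ≈ 0.939300
step 4 [2y] swap r/2=256/12569: DF=(1 − 256/12569·(0.959100+0.949100+0.939300))/(1+256/12569) = 577/625 ≈ 0.923200
step 5 [2.5y] zero: DF = P = 9069/10000 ≈ 0.906900
step 6 [3y] bond c/2=9/800: DF=(7396991/8000000 − 9/800·(0.959100+0.949100+0.939300+0.923200+0.906900))/(1+9/800) = 8623/10000 ≈ 0.862300
step 7 [3.5y] swap r/2=1731/63668: DF=(1 − 1731/63668·(0.959100+0.949100+0.939300+0.923200+0.906900+0.862300))/(1+1731/63668) = 8269/10000 ≈ 0.826900
step 8 [4y] bond c/2=3/160: DF=(1458003/1600000 − 3/160·(0.959100+0.949100+0.939300+0.923200+0.906900+0.862300+0.826900))/(1+3/160) = 7773/10000 ≈ 0.777300

1 1/2 9591/10000
2 1 9491/10000
3 3/2 9393/10000
4 2 577/625
5 5/2 9069/10000
6 3 8623/10000
7 7/2 8269/10000
8 4 7773/10000
DF(1y) = 9491/10000 ≈ 0.949100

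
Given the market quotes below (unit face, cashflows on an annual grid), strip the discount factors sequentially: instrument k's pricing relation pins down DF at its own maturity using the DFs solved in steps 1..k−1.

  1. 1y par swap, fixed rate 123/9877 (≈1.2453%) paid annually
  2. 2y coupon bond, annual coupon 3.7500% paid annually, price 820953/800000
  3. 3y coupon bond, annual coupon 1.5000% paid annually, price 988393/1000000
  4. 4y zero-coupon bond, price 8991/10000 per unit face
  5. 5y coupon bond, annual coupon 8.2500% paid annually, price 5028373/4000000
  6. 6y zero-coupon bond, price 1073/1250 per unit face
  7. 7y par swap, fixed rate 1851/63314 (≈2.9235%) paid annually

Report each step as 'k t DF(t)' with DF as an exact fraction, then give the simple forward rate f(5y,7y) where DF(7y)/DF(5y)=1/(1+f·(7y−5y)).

step 1 [1y] swap r/1=123/9877: DF=(1 − 123/9877·(0))/(1+123/9877) = 9877/10000 ≈ 0.987700
step 2 [2y] bond c/1=3/80: DF=(820953/800000 − 3/80·(0.987700))/(1+3/80) = 4767/5000 ≈ 0.953400
step 3 [3y] bond c/1=3/200: DF=(988393/1000000 − 3/200·(0.987700+0.953400))/(1+3/200) = 9451/10000 ≈ 0.945100
step 4 [4y] zero: DF = P = 8991/10000 ≈ 0.899100
step 5 [5y] bond c/1=33/400: DF=(5028373/4000000 − 33/400·(0.987700+0.953400+0.945100+0.899100))/(1+33/400) = 1091/1250 ≈ 0.872800
step 6 [6y] zero: DF = P = 1073/1250 ≈ 0.858400
step 7 [7y] swap r/1=1851/63314: DF=(1 − 1851/63314·(0.987700+0.953400+0.945100+0.899100+0.872800+0.858400))/(1+1851/63314) = 8149/10000 ≈ 0.814900

1 1 9877/10000
2 2 4767/5000
3 3 9451/10000
4 4 8991/10000
5 5 1091/1250
6 6 1073/1250
7 7 8149/10000
f(5y,7y) = ((1091/1250)/(8149/10000) − 1)/(2) = 579/16298 ≈ 3.5526%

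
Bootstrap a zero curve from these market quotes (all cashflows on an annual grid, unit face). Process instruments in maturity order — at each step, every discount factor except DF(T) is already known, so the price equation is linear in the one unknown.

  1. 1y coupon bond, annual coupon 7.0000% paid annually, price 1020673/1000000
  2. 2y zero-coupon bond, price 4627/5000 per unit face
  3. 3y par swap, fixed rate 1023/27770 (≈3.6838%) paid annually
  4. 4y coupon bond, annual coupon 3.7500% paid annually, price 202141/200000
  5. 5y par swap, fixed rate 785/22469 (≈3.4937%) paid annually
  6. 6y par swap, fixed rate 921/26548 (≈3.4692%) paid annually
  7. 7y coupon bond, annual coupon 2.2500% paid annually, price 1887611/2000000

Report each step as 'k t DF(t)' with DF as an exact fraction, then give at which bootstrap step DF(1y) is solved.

1 1 9539/10000
2 2 4627/5000
3 3 8977/10000
4 4 4369/5000
5 5 843/1000
6 6 4079/5000
7 7 4031/5000
DF(1y) is solved at step 1

step 1 [1y] bond c/1=7/100: DF=(1020673/1000000 − 7/100·(0))/(1+7/100) = 9539/10000 ≈ 0.953900
step 2 [2y] zero: DF = P = 4627/5000 ≈ 0.925400
step 3 [3y] swap r/1=1023/27770: DF=(1 − 1023/27770·(0.953900+0.925400))/(1+1023/27770) = 8977/10000 ≈ 0.897700
step 4 [4y] bond c/1=3/80: DF=(202141/200000 − 3/80·(0.953900+0.925400+0.897700))/(1+3/80) = 4369/5000 ≈ 0.873800
step 5 [5y] swap r/1=785/22469: DF=(1 − 785/22469·(0.953900+0.925400+0.897700+0.873800))/(1+785/22469) = 843/1000 ≈ 0.843000
step 6 [6y] swap r/1=921/26548: DF=(1 − 921/26548·(0.953900+0.925400+0.897700+0.873800+0.843000))/(1+921/26548) = 4079/5000 ≈ 0.815800
step 7 [7y] bond c/1=9/400: DF=(1887611/2000000 − 9/400·(0.953900+0.925400+0.897700+0.873800+0.843000+0.815800))/(1+9/400) = 4031/5000 ≈ 0.806200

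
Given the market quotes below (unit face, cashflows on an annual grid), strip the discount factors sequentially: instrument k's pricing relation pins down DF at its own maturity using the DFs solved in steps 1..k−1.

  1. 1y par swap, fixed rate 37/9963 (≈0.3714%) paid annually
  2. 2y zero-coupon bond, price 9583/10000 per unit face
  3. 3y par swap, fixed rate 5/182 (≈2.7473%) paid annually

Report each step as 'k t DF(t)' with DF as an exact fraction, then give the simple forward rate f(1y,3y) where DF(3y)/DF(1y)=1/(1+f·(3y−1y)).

step 1 [1y] swap r/1=37/9963: DF=(1 − 37/9963·(0))/(1+37/9963) = 9963/10000 ≈ 0.996300
step 2 [2y] zero: DF = P = 9583/10000 ≈ 0.958300
step 3 [3y] swap r/1=5/182: DF=(1 − 5/182·(0.996300+0.958300))/(1+5/182) = 921/1000 ≈ 0.921000

1 1 9963/10000
2 2 9583/10000
3 3 921/1000
f(1y,3y) = ((9963/10000)/(921/1000) − 1)/(2) = 251/6140 ≈ 4.0879%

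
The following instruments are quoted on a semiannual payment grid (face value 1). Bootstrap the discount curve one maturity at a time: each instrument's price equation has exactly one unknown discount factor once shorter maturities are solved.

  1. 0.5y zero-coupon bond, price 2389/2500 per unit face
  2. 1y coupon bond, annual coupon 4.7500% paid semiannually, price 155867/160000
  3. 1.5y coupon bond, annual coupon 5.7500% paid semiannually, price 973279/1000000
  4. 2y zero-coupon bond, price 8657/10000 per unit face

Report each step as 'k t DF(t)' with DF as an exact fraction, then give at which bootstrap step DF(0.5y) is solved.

step 1 [0.5y] zero: DF = P = 2389/2500 ≈ 0.955600
step 2 [1y] bond c/2=19/800: DF=(155867/160000 − 19/800·(0.955600))/(1+19/800) = 4647/5000 ≈ 0.929400
step 3 [1.5y] bond c/2=23/800: DF=(973279/1000000 − 23/800·(0.955600+0.929400))/(1+23/800) = 4467/5000 ≈ 0.893400
step 4 [2y] zero: DF = P = 8657/10000 ≈ 0.865700

1 1/2 2389/2500
2 1 4647/5000
3 3/2 4467/5000
4 2 8657/10000
DF(0.5y) is solved at step 1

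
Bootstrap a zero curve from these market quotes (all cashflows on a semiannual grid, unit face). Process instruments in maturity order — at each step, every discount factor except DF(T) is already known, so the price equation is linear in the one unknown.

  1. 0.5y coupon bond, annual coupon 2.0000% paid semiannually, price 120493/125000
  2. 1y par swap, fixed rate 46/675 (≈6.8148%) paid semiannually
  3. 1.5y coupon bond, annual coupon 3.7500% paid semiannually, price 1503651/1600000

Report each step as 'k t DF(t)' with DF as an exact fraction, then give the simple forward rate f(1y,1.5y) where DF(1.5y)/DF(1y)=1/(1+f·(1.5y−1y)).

step 1 [0.5y] bond c/2=1/100: DF=(120493/125000 − 1/100·(0))/(1+1/100) = 1193/1250 ≈ 0.954400
step 2 [1y] swap r/2=23/675: DF=(1 − 23/675·(0.954400))/(1+23/675) = 2339/2500 ≈ 0.935600
step 3 [1.5y] bond c/2=3/160: DF=(1503651/1600000 − 3/160·(0.954400+0.935600))/(1+3/160) = 8877/10000 ≈ 0.887700

1 1/2 1193/1250
2 1 2339/2500
3 3/2 8877/10000
f(1y,1.5y) = ((2339/2500)/(8877/10000) − 1)/(1/2) = 958/8877 ≈ 10.7919%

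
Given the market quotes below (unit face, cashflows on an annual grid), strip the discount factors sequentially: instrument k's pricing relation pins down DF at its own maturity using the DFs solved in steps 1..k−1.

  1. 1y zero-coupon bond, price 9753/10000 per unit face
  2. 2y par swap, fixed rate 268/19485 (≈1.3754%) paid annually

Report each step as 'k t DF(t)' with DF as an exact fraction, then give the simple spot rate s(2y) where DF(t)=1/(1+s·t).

1 1 9753/10000
2 2 2433/2500
s(2y) = (1/(2433/2500) − 1)/(2) = 67/4866 ≈ 1.3769%

step 1 [1y] zero: DF = P = 9753/10000 ≈ 0.975300
step 2 [2y] swap r/1=268/19485: DF=(1 − 268/19485·(0.975300))/(1+268/19485) = 2433/2500 ≈ 0.973200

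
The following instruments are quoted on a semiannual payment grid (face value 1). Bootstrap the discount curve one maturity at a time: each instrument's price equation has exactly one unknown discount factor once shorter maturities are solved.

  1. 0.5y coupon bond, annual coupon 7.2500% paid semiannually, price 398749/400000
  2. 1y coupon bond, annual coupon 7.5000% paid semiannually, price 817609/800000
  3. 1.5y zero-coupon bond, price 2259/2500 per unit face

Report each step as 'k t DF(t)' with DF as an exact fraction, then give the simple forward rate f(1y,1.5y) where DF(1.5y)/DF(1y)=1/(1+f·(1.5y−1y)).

1 1/2 481/500
2 1 9503/10000
3 3/2 2259/2500
f(1y,1.5y) = ((9503/10000)/(2259/2500) − 1)/(1/2) = 467/4518 ≈ 10.3364%

step 1 [0.5y] bond c/2=29/800: DF=(398749/400000 − 29/800·(0))/(1+29/800) = 481/500 ≈ 0.962000
step 2 [1y] bond c/2=3/80: DF=(817609/800000 − 3/80·(0.962000))/(1+3/80) = 9503/10000 ≈ 0.950300
step 3 [1.5y] zero: DF = P = 2259/2500 ≈ 0.903600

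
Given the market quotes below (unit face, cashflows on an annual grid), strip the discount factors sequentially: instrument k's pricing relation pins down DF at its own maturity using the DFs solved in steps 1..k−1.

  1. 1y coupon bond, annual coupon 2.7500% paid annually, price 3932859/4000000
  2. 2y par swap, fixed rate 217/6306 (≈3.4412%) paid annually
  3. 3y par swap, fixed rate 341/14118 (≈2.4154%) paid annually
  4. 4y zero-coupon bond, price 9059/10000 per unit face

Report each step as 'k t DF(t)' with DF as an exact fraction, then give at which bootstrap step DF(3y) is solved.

step 1 [1y] bond c/1=11/400: DF=(3932859/4000000 − 11/400·(0))/(1+11/400) = 9569/10000 ≈ 0.956900
step 2 [2y] swap r/1=217/6306: DF=(1 − 217/6306·(0.956900))/(1+217/6306) = 9349/10000 ≈ 0.934900
step 3 [3y] swap r/1=341/14118: DF=(1 − 341/14118·(0.956900+0.934900))/(1+341/14118) = 4659/5000 ≈ 0.931800
step 4 [4y] zero: DF = P = 9059/10000 ≈ 0.905900

1 1 9569/10000
2 2 9349/10000
3 3 4659/5000
4 4 9059/10000
DF(3y) is solved at step 3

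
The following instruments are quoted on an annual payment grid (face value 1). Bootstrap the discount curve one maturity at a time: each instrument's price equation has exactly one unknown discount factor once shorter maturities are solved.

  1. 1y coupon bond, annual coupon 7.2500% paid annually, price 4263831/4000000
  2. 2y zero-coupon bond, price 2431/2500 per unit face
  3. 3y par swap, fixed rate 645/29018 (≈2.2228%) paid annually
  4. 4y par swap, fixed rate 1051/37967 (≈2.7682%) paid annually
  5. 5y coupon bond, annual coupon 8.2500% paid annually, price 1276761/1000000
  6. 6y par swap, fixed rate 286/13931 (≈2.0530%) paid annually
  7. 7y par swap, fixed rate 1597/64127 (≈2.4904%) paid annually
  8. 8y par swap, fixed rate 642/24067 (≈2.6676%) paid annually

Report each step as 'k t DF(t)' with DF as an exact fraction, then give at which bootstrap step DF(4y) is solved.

1 1 9939/10000
2 2 2431/2500
3 3 1871/2000
4 4 8949/10000
5 5 8901/10000
6 6 1107/1250
7 7 8403/10000
8 8 4037/5000
DF(4y) is solved at step 4

step 1 [1y] bond c/1=29/400: DF=(4263831/4000000 − 29/400·(0))/(1+29/400) = 9939/10000 ≈ 0.993900
step 2 [2y] zero: DF = P = 2431/2500 ≈ 0.972400
step 3 [3y] swap r/1=645/29018: DF=(1 − 645/29018·(0.993900+0.972400))/(1+645/29018) = 1871/2000 ≈ 0.935500
step 4 [4y] swap r/1=1051/37967: DF=(1 − 1051/37967·(0.993900+0.972400+0.935500))/(1+1051/37967) = 8949/10000 ≈ 0.894900
step 5 [5y] bond c/1=33/400: DF=(1276761/1000000 − 33/400·(0.993900+0.972400+0.935500+0.894900))/(1+33/400) = 8901/10000 ≈ 0.890100
step 6 [6y] swap r/1=286/13931: DF=(1 − 286/13931·(0.993900+0.972400+0.935500+0.894900+0.890100))/(1+286/13931) = 1107/1250 ≈ 0.885600
step 7 [7y] swap r/1=1597/64127: DF=(1 − 1597/64127·(0.993900+0.972400+0.935500+0.894900+0.890100+0.885600))/(1+1597/64127) = 8403/10000 ≈ 0.840300
step 8 [8y] swap r/1=642/24067: DF=(1 − 642/24067·(0.993900+0.972400+0.935500+0.894900+0.890100+0.885600+0.840300))/(1+642/24067) = 4037/5000 ≈ 0.807400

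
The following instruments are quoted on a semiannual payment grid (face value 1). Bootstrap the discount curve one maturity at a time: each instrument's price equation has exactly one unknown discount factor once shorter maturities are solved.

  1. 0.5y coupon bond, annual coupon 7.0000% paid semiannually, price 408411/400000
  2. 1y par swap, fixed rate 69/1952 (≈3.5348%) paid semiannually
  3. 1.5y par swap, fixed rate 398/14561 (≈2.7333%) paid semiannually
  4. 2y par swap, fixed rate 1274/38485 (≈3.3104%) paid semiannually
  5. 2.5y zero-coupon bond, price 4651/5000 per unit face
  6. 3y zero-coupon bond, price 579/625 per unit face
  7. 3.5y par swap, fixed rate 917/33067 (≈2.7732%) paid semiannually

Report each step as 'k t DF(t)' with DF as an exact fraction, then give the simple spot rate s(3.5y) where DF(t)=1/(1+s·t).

1 1/2 1973/2000
2 1 1931/2000
3 3/2 4801/5000
4 2 9363/10000
5 5/2 4651/5000
6 3 579/625
7 7/2 9083/10000
s(3.5y) = (1/(9083/10000) − 1)/(7/2) = 262/9083 ≈ 2.8845%

step 1 [0.5y] bond c/2=7/200: DF=(408411/400000 − 7/200·(0))/(1+7/200) = 1973/2000 ≈ 0.986500
step 2 [1y] swap r/2=69/3904: DF=(1 − 69/3904·(0.986500))/(1+69/3904) = 1931/2000 ≈ 0.965500
step 3 [1.5y] swap r/2=199/14561: DF=(1 − 199/14561·(0.986500+0.965500))/(1+199/14561) = 4801/5000 ≈ 0.960200
step 4 [2y] swap r/2=637/38485: DF=(1 − 637/38485·(0.986500+0.965500+0.960200))/(1+637/38485) = 9363/10000 ≈ 0.936300
step 5 [2.5y] zero: DF = P = 4651/5000 ≈ 0.930200
step 6 [3y] zero: DF = P = 579/625 ≈ 0.926400
step 7 [3.5y] swap r/2=917/66134: DF=(1 − 917/66134·(0.986500+0.965500+0.960200+0.936300+0.930200+0.926400))/(1+917/66134) = 9083/10000 ≈ 0.908300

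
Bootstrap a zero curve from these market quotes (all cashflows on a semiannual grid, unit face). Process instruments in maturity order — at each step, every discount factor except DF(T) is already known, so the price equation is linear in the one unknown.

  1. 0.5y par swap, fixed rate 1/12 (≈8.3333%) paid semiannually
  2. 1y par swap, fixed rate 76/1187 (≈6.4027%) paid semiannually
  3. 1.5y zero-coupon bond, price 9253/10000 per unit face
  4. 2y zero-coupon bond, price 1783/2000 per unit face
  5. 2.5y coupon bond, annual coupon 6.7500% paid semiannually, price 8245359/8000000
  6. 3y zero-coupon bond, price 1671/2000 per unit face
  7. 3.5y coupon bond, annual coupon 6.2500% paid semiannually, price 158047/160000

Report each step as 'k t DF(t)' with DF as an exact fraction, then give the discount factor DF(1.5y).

1 1/2 24/25
2 1 587/625
3 3/2 9253/10000
4 2 1783/2000
5 5/2 8757/10000
6 3 1671/2000
7 7/2 3967/5000
DF(1.5y) = 9253/10000 ≈ 0.925300

step 1 [0.5y] swap r/2=1/24: DF=(1 − 1/24·(0))/(1+1/24) = 24/25 ≈ 0.960000
step 2 [1y] swap r/2=38/1187: DF=(1 − 38/1187·(0.960000))/(1+38/1187) = 587/625 ≈ 0.939200
step 3 [1.5y] zero: DF = P = 9253/10000 ≈ 0.925300
step 4 [2y] zero: DF = P = 1783/2000 ≈ 0.891500
step 5 [2.5y] bond c/2=27/800: DF=(8245359/8000000 − 27/800·(0.960000+0.939200+0.925300+0.891500))/(1+27/800) = 8757/10000 ≈ 0.875700
step 6 [3y] zero: DF = P = 1671/2000 ≈ 0.835500
step 7 [3.5y] bond c/2=1/32: DF=(158047/160000 − 1/32·(0.960000+0.939200+0.925300+0.891500+0.875700+0.835500))/(1+1/32) = 3967/5000 ≈ 0.793400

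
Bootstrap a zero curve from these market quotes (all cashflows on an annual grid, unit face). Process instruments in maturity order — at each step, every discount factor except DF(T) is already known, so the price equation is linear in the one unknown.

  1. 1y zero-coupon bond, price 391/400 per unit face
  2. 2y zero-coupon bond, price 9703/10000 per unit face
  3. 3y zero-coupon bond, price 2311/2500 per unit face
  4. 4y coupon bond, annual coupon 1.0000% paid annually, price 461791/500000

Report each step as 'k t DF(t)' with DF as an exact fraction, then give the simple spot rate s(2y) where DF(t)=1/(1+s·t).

1 1 391/400
2 2 9703/10000
3 3 2311/2500
4 4 443/500
s(2y) = (1/(9703/10000) − 1)/(2) = 297/19406 ≈ 1.5305%

step 1 [1y] zero: DF = P = 391/400 ≈ 0.977500
step 2 [2y] zero: DF = P = 9703/10000 ≈ 0.970300
step 3 [3y] zero: DF = P = 2311/2500 ≈ 0.924400
step 4 [4y] bond c/1=1/100: DF=(461791/500000 − 1/100·(0.977500+0.970300+0.924400))/(1+1/100) = 443/500 ≈ 0.886000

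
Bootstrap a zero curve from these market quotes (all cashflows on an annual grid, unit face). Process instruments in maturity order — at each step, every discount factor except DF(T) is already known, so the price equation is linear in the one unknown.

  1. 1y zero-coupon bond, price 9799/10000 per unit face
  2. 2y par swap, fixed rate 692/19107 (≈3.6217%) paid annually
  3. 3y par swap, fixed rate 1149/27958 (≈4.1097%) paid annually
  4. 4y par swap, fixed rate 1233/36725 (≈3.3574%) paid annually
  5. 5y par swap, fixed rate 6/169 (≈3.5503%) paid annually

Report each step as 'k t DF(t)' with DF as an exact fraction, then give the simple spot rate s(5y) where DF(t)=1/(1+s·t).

step 1 [1y] zero: DF = P = 9799/10000 ≈ 0.979900
step 2 [2y] swap r/1=692/19107: DF=(1 − 692/19107·(0.979900))/(1+692/19107) = 2327/2500 ≈ 0.930800
step 3 [3y] swap r/1=1149/27958: DF=(1 − 1149/27958·(0.979900+0.930800))/(1+1149/27958) = 8851/10000 ≈ 0.885100
step 4 [4y] swap r/1=1233/36725: DF=(1 − 1233/36725·(0.979900+0.930800+0.885100))/(1+1233/36725) = 8767/10000 ≈ 0.876700
step 5 [5y] swap r/1=6/169: DF=(1 − 6/169·(0.979900+0.930800+0.885100+0.876700))/(1+6/169) = 4199/5000 ≈ 0.839800

1 1 9799/10000
2 2 2327/2500
3 3 8851/10000
4 4 8767/10000
5 5 4199/5000
s(5y) = (1/(4199/5000) − 1)/(5) = 801/20995 ≈ 3.8152%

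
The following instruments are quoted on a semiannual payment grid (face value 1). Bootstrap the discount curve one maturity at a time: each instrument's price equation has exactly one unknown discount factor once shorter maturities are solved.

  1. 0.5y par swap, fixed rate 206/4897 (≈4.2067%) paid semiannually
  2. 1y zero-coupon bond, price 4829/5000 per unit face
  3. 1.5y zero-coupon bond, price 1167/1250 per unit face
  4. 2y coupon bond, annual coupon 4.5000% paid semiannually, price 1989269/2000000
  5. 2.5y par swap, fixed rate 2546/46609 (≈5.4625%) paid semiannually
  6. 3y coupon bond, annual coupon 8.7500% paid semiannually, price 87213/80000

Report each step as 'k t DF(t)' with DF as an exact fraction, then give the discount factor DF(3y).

1 1/2 4897/5000
2 1 4829/5000
3 3/2 1167/1250
4 2 4547/5000
5 5/2 8727/10000
6 3 8491/10000
DF(3y) = 8491/10000 ≈ 0.849100

step 1 [0.5y] swap r/2=103/4897: DF=(1 − 103/4897·(0))/(1+103/4897) = 4897/5000 ≈ 0.979400
step 2 [1y] zero: DF = P = 4829/5000 ≈ 0.965800
step 3 [1.5y] zero: DF = P = 1167/1250 ≈ 0.933600
step 4 [2y] bond c/2=9/400: DF=(1989269/2000000 − 9/400·(0.979400+0.965800+0.933600))/(1+9/400) = 4547/5000 ≈ 0.909400
step 5 [2.5y] swap r/2=1273/46609: DF=(1 − 1273/46609·(0.979400+0.965800+0.933600+0.909400))/(1+1273/46609) = 8727/10000 ≈ 0.872700
step 6 [3y] bond c/2=7/160: DF=(87213/80000 − 7/160·(0.979400+0.965800+0.933600+0.909400+0.872700))/(1+7/160) = 8491/10000 ≈ 0.849100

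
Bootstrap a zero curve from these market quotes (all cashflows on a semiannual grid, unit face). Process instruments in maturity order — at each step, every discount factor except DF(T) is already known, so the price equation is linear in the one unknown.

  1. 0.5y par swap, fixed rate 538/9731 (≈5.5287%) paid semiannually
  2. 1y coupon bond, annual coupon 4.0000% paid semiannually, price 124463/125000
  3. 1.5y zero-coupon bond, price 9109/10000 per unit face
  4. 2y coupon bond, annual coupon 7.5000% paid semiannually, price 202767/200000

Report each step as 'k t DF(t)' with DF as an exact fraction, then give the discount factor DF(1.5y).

1 1/2 9731/10000
2 1 9571/10000
3 3/2 9109/10000
4 2 1749/2000
DF(1.5y) = 9109/10000 ≈ 0.910900

step 1 [0.5y] swap r/2=269/9731: DF=(1 − 269/9731·(0))/(1+269/9731) = 9731/10000 ≈ 0.973100
step 2 [1y] bond c/2=1/50: DF=(124463/125000 − 1/50·(0.973100))/(1+1/50) = 9571/10000 ≈ 0.957100
step 3 [1.5y] zero: DF = P = 9109/10000 ≈ 0.910900
step 4 [2y] bond c/2=3/80: DF=(202767/200000 − 3/80·(0.973100+0.957100+0.910900))/(1+3/80) = 1749/2000 ≈ 0.874500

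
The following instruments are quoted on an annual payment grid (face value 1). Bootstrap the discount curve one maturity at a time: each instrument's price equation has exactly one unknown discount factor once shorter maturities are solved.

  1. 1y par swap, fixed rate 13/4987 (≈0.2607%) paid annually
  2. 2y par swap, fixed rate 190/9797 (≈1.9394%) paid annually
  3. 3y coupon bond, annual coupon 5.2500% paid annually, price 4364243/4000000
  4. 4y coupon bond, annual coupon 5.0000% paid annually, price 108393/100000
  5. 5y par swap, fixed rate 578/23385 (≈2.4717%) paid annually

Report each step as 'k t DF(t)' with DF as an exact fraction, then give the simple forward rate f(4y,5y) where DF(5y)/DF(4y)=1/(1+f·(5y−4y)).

1 1 4987/5000
2 2 481/500
3 3 9389/10000
4 4 8943/10000
5 5 2211/2500
f(4y,5y) = ((8943/10000)/(2211/2500) − 1)/(1) = 3/268 ≈ 1.1194%

step 1 [1y] swap r/1=13/4987: DF=(1 − 13/4987·(0))/(1+13/4987) = 4987/5000 ≈ 0.997400
step 2 [2y] swap r/1=190/9797: DF=(1 − 190/9797·(0.997400))/(1+190/9797) = 481/500 ≈ 0.962000
step 3 [3y] bond c/1=21/400: DF=(4364243/4000000 − 21/400·(0.997400+0.962000))/(1+21/400) = 9389/10000 ≈ 0.938900
step 4 [4y] bond c/1=1/20: DF=(108393/100000 − 1/20·(0.997400+0.962000+0.938900))/(1+1/20) = 8943/10000 ≈ 0.894300
step 5 [5y] swap r/1=578/23385: DF=(1 − 578/23385·(0.997400+0.962000+0.938900+0.894300))/(1+578/23385) = 2211/2500 ≈ 0.884400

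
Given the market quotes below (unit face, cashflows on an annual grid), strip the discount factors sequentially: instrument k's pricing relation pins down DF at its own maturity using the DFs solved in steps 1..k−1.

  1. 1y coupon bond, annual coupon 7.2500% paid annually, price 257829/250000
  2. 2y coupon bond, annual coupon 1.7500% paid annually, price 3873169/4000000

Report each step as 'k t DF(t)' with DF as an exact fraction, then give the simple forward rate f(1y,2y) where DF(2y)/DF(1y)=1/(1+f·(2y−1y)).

1 1 601/625
2 2 9351/10000
f(1y,2y) = ((601/625)/(9351/10000) − 1)/(1) = 265/9351 ≈ 2.8339%

step 1 [1y] bond c/1=29/400: DF=(257829/250000 − 29/400·(0))/(1+29/400) = 601/625 ≈ 0.961600
step 2 [2y] bond c/1=7/400: DF=(3873169/4000000 − 7/400·(0.961600))/(1+7/400) = 9351/10000 ≈ 0.935100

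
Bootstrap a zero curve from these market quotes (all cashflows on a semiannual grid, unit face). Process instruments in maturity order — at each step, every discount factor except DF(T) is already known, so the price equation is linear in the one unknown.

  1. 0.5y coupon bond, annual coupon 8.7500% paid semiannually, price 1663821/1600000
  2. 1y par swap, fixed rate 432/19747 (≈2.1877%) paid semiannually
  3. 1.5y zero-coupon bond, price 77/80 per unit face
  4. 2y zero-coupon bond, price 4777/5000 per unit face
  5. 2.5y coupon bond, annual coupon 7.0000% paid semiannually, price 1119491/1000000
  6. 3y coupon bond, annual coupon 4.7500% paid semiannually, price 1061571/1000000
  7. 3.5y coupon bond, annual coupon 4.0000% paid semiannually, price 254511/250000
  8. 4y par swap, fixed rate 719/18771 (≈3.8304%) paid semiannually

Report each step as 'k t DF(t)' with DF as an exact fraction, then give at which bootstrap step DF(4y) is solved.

step 1 [0.5y] bond c/2=7/160: DF=(1663821/1600000 − 7/160·(0))/(1+7/160) = 9963/10000 ≈ 0.996300
step 2 [1y] swap r/2=216/19747: DF=(1 − 216/19747·(0.996300))/(1+216/19747) = 1223/1250 ≈ 0.978400
step 3 [1.5y] zero: DF = P = 77/80 ≈ 0.962500
step 4 [2y] zero: DF = P = 4777/5000 ≈ 0.955400
step 5 [2.5y] bond c/2=7/200: DF=(1119491/1000000 − 7/200·(0.996300+0.978400+0.962500+0.955400))/(1+7/200) = 19/20 ≈ 0.950000
step 6 [3y] bond c/2=19/800: DF=(1061571/1000000 − 19/800·(0.996300+0.978400+0.962500+0.955400+0.950000))/(1+19/800) = 4623/5000 ≈ 0.924600
step 7 [3.5y] bond c/2=1/50: DF=(254511/250000 − 1/50·(0.996300+0.978400+0.962500+0.955400+0.950000+0.924600))/(1+1/50) = 177/200 ≈ 0.885000
step 8 [4y] swap r/2=719/37542: DF=(1 − 719/37542·(0.996300+0.978400+0.962500+0.955400+0.950000+0.924600+0.885000))/(1+719/37542) = 4281/5000 ≈ 0.856200

1 1/2 9963/10000
2 1 1223/1250
3 3/2 77/80
4 2 4777/5000
5 5/2 19/20
6 3 4623/5000
7 7/2 177/200
8 4 4281/5000
DF(4y) is solved at step 8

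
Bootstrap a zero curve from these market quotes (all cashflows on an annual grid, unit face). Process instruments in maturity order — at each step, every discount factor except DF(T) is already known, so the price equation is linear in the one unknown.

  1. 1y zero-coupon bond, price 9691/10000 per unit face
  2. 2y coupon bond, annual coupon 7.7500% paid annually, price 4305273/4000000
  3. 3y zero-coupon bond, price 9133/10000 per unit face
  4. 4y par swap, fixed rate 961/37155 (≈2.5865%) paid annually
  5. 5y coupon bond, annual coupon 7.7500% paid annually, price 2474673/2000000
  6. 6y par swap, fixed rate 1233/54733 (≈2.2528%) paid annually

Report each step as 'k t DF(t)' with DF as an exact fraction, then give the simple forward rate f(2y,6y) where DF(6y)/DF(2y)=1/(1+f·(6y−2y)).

step 1 [1y] zero: DF = P = 9691/10000 ≈ 0.969100
step 2 [2y] bond c/1=31/400: DF=(4305273/4000000 − 31/400·(0.969100))/(1+31/400) = 2323/2500 ≈ 0.929200
step 3 [3y] zero: DF = P = 9133/10000 ≈ 0.913300
step 4 [4y] swap r/1=961/37155: DF=(1 − 961/37155·(0.969100+0.929200+0.913300))/(1+961/37155) = 9039/10000 ≈ 0.903900
step 5 [5y] bond c/1=31/400: DF=(2474673/2000000 − 31/400·(0.969100+0.929200+0.913300+0.903900))/(1+31/400) = 8811/10000 ≈ 0.881100
step 6 [6y] swap r/1=1233/54733: DF=(1 − 1233/54733·(0.969100+0.929200+0.913300+0.903900+0.881100))/(1+1233/54733) = 8767/10000 ≈ 0.876700

1 1 9691/10000
2 2 2323/2500
3 3 9133/10000
4 4 9039/10000
5 5 8811/10000
6 6 8767/10000
f(2y,6y) = ((2323/2500)/(8767/10000) − 1)/(4) = 525/35068 ≈ 1.4971%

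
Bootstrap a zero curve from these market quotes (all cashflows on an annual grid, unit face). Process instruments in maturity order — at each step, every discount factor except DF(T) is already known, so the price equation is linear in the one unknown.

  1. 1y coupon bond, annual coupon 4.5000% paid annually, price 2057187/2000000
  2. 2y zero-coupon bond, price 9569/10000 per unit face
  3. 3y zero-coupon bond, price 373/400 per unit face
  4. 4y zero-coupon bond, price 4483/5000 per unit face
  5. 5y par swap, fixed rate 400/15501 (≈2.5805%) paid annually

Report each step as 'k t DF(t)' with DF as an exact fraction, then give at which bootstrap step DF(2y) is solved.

step 1 [1y] bond c/1=9/200: DF=(2057187/2000000 − 9/200·(0))/(1+9/200) = 9843/10000 ≈ 0.984300
step 2 [2y] zero: DF = P = 9569/10000 ≈ 0.956900
step 3 [3y] zero: DF = P = 373/400 ≈ 0.932500
step 4 [4y] zero: DF = P = 4483/5000 ≈ 0.896600
step 5 [5y] swap r/1=400/15501: DF=(1 − 400/15501·(0.984300+0.956900+0.932500+0.896600))/(1+400/15501) = 22/25 ≈ 0.880000

1 1 9843/10000
2 2 9569/10000
3 3 373/400
4 4 4483/5000
5 5 22/25
DF(2y) is solved at step 2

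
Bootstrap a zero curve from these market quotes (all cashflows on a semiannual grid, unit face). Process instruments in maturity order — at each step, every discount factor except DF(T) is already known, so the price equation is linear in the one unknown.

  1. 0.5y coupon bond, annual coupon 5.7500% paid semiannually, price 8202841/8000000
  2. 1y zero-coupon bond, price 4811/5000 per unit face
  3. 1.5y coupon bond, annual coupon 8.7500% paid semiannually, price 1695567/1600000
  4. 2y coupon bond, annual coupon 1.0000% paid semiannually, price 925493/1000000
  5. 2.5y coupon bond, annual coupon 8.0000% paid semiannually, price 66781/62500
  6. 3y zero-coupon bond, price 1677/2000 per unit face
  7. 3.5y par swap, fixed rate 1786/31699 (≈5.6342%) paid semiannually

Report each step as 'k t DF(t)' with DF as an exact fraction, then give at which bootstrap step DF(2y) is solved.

step 1 [0.5y] bond c/2=23/800: DF=(8202841/8000000 − 23/800·(0))/(1+23/800) = 9967/10000 ≈ 0.996700
step 2 [1y] zero: DF = P = 4811/5000 ≈ 0.962200
step 3 [1.5y] bond c/2=7/160: DF=(1695567/1600000 − 7/160·(0.996700+0.962200))/(1+7/160) = 2333/2500 ≈ 0.933200
step 4 [2y] bond c/2=1/200: DF=(925493/1000000 − 1/200·(0.996700+0.962200+0.933200))/(1+1/200) = 1813/2000 ≈ 0.906500
step 5 [2.5y] bond c/2=1/25: DF=(66781/62500 − 1/25·(0.996700+0.962200+0.933200+0.906500))/(1+1/25) = 8813/10000 ≈ 0.881300
step 6 [3y] zero: DF = P = 1677/2000 ≈ 0.838500
step 7 [3.5y] swap r/2=893/31699: DF=(1 − 893/31699·(0.996700+0.962200+0.933200+0.906500+0.881300+0.838500))/(1+893/31699) = 4107/5000 ≈ 0.821400

1 1/2 9967/10000
2 1 4811/5000
3 3/2 2333/2500
4 2 1813/2000
5 5/2 8813/10000
6 3 1677/2000
7 7/2 4107/5000
DF(2y) is solved at step 4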